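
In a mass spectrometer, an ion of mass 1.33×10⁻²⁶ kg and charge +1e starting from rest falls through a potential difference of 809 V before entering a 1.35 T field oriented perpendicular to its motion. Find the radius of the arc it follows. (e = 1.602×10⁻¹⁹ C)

Acceleration: |q|V = ½mv² ⇒ v = √(2|q|V/m) = √(2·1.602×10⁻¹⁹·809/1.33×10⁻²⁶) ≈ 1.396×10⁵ m/s.
In the field: r = mv/(|q|B) = (1.33×10⁻²⁶)(1.396×10⁵)/((1.602×10⁻¹⁹)(1.35)) ≈ 8.59×10⁻³ m.

r ≈ 8.59×10⁻³ m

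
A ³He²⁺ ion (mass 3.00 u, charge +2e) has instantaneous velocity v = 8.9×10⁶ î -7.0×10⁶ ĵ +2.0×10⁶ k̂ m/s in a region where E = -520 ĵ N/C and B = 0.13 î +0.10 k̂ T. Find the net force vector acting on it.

F ≈ (-2.24×10⁻¹³, -2.02×10⁻¹³, 2.92×10⁻¹³) N

v×B = (-7.00×10⁵, -6.30×10⁵, 9.10×10⁵) N/C.
E + v×B = (-7.00×10⁵, -6.31×10⁵, 9.10×10⁵) N/C.
F = q(E + v×B) = (3.204×10⁻¹⁹ C)·(-7.00×10⁵, -6.31×10⁵, 9.10×10⁵) = (-2.24×10⁻¹³, -2.02×10⁻¹³, 2.92×10⁻¹³) N.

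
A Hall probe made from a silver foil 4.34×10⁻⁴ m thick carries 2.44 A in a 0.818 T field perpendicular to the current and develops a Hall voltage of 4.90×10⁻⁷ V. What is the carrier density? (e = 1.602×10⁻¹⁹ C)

From V_H = IB/(n e t), n = IB/(V_H e t).
n = (2.44)(0.818)/((4.90×10⁻⁷)(1.602×10⁻¹⁹)(4.34×10⁻⁴)) ≈ 5.86×10²⁸ m⁻³.

n ≈ 5.86×10²⁸ m⁻³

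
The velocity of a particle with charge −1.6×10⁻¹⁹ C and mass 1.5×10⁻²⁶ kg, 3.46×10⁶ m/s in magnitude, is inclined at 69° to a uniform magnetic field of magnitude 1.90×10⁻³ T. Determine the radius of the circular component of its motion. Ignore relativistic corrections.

v⊥ = v sinθ = 3.46×10⁶·sin69° ≈ 3.230×10⁶ m/s.
r = m v⊥/(|q|B) = (1.5×10⁻²⁶)(3.230×10⁶)/((1.6×10⁻¹⁹)(1.90×10⁻³)) ≈ 159 m.

r ≈ 159 m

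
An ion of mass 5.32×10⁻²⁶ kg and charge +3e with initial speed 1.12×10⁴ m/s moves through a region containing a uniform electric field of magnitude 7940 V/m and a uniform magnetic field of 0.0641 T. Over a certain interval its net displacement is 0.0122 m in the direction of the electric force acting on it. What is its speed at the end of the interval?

v_f ≈ 4.33×10⁴ m/s

B does no work; ΔKE = |q|E d.
½mv_f² = ½mv₀² + |q|Ed = ½(5.32×10⁻²⁶)(1.12×10⁴)² + (4.806×10⁻¹⁹)(7940)(0.0122) ≈ 3.337×10⁻¹⁸ J + 4.655×10⁻¹⁷ J ≈ 4.989×10⁻¹⁷ J.
v_f = √(2·4.989×10⁻¹⁷/5.32×10⁻²⁶) ≈ 4.33×10⁴ m/s.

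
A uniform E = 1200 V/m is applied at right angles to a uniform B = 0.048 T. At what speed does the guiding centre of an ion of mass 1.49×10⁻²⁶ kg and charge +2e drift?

v_d ≈ 2.5×10⁴ m/s

In crossed fields the guiding centre drifts at v_d = |E×B|/B² = E/B, independent of charge and mass.
v_d = 1200/0.048 = 2.5×10⁴ m/s.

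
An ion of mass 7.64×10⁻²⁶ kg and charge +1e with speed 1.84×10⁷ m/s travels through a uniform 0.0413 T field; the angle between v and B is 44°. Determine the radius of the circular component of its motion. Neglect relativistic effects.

r ≈ 148 m

v⊥ = v sinθ = 1.84×10⁷·sin44° ≈ 1.278×10⁷ m/s.
r = m v⊥/(|q|B) = (7.64×10⁻²⁶)(1.278×10⁷)/((1.602×10⁻¹⁹)(0.0413)) ≈ 148 m.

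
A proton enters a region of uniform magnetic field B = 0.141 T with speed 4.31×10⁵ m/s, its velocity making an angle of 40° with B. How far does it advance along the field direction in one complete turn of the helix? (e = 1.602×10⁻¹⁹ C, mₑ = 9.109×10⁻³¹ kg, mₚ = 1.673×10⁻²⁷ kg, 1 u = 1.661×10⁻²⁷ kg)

p ≈ 0.154 m

v∥ = v cosθ = 4.31×10⁵·cos40° ≈ 3.302×10⁵ m/s.
T = 2πm/(|q|B) = 2π(1.673×10⁻²⁷)/((1.602×10⁻¹⁹)(0.141)) ≈ 4.654×10⁻⁷ s.
pitch = v∥ T = (3.302×10⁵)(4.654×10⁻⁷) ≈ 0.154 m.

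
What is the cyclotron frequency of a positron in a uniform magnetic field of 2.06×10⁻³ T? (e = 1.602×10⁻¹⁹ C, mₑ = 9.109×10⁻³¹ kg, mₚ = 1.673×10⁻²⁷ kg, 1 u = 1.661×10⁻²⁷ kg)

f = |q|B/(2πm).
f = (1.602×10⁻¹⁹)(2.06×10⁻³)/(2π·9.109×10⁻³¹) ≈ 5.77×10⁷ Hz.

f ≈ 5.77×10⁷ Hz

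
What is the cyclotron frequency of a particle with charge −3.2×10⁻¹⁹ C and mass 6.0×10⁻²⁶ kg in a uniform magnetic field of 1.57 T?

f ≈ 1.33×10⁶ Hz

f = |q|B/(2πm).
f = (3.2×10⁻¹⁹)(1.57)/(2π·6.0×10⁻²⁶) ≈ 1.33×10⁶ Hz.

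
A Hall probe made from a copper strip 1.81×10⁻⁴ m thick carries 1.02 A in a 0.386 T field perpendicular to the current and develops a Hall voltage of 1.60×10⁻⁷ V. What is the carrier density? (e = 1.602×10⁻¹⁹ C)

n ≈ 8.49×10²⁸ m⁻³

From V_H = IB/(n e t), n = IB/(V_H e t).
n = (1.02)(0.386)/((1.60×10⁻⁷)(1.602×10⁻¹⁹)(1.81×10⁻⁴)) ≈ 8.49×10²⁸ m⁻³.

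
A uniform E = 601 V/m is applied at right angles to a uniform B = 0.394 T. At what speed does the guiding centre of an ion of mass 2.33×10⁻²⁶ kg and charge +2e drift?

The steady drift has the magnetic force balancing the electric force, so v_d = E/B.
v_d = 601/0.394 = 1530 m/s.

v_d ≈ 1530 m/s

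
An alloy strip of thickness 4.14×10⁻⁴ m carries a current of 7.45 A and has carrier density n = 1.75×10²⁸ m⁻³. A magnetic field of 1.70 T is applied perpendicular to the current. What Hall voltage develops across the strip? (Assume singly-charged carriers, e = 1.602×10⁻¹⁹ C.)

V_H ≈ 1.09×10⁻⁵ V

V_H = IB/(n e t).
V_H = (7.45)(1.70)/((1.75×10²⁸)(1.602×10⁻¹⁹)(4.14×10⁻⁴)) ≈ 1.09×10⁻⁵ V.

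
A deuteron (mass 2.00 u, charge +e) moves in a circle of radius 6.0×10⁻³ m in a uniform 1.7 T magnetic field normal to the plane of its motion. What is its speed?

From |q|vB = mv²/r, v = |q|Br/m.
v = (1.602×10⁻¹⁹)(1.7)(6.0×10⁻³)/3.322×10⁻²⁷ ≈ 4.9×10⁵ m/s.

v ≈ 4.9×10⁵ m/s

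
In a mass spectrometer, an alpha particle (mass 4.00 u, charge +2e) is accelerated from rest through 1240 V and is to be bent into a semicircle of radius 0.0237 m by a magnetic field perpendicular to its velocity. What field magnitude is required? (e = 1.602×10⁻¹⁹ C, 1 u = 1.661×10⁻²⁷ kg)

B ≈ 0.303 T

v = √(2|q|V/m) = √(2·3.204×10⁻¹⁹·1240/6.644×10⁻²⁷) ≈ 3.458×10⁵ m/s.
B = mv/(|q|r) = (6.644×10⁻²⁷)(3.458×10⁵)/((3.204×10⁻¹⁹)(0.0237)) ≈ 0.303 T.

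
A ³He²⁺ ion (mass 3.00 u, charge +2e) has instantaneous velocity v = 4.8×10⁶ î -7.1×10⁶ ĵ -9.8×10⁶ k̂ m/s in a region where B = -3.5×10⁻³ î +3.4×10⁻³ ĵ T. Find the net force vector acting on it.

F ≈ (1.07×10⁻¹⁴, 1.10×10⁻¹⁴, -2.73×10⁻¹⁵) N

v×B = (3.33×10⁴, 3.43×10⁴, -8530) N/C.
F = q v×B = (3.204×10⁻¹⁹ C)·(3.33×10⁴, 3.43×10⁴, -8530) = (1.07×10⁻¹⁴, 1.10×10⁻¹⁴, -2.73×10⁻¹⁵) N.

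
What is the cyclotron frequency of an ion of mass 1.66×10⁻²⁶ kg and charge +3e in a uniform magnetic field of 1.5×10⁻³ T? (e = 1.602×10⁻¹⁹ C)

f = |q|B/(2πm).
f = (4.806×10⁻¹⁹)(1.5×10⁻³)/(2π·1.66×10⁻²⁶) ≈ 6900 Hz.

f ≈ 6900 Hz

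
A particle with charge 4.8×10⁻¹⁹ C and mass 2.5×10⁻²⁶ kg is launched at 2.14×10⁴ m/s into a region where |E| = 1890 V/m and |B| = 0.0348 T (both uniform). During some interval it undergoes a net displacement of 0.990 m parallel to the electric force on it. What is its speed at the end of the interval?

v_f ≈ 2.69×10⁵ m/s

B does no work; ΔKE = |q|E d.
½mv_f² = ½mv₀² + |q|Ed = ½(2.5×10⁻²⁶)(2.14×10⁴)² + (4.8×10⁻¹⁹)(1890)(0.990) ≈ 5.724×10⁻¹⁸ J + 8.981×10⁻¹⁶ J ≈ 9.039×10⁻¹⁶ J.
v_f = √(2·9.039×10⁻¹⁶/2.5×10⁻²⁶) ≈ 2.69×10⁵ m/s.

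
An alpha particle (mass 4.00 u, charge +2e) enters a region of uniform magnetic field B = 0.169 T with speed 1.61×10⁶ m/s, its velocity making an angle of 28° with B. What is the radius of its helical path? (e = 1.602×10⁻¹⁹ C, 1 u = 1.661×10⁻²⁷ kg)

v⊥ = v sinθ = 1.61×10⁶·sin28° ≈ 7.558×10⁵ m/s.
r = m v⊥/(|q|B) = (6.644×10⁻²⁷)(7.558×10⁵)/((3.204×10⁻¹⁹)(0.169)) ≈ 0.0927 m.

r ≈ 0.0927 m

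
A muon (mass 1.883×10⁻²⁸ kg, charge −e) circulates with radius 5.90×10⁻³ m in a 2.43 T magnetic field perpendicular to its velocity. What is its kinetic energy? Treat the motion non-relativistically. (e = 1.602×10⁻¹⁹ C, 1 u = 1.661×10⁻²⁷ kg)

v = |q|Br/m, then KE = ½mv² = (qBr)²/(2m).
v = (1.602×10⁻¹⁹)(2.43)(5.90×10⁻³)/1.883×10⁻²⁸ ≈ 1.220×10⁷ m/s.
KE = ½(1.883×10⁻²⁸)(1.220×10⁷)² ≈ 1.40×10⁻¹⁴ J.

KE ≈ 1.40×10⁻¹⁴ J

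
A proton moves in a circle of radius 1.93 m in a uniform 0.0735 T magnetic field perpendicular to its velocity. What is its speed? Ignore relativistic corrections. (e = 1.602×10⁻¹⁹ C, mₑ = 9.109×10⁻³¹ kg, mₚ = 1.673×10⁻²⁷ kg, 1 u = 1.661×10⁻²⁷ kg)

v ≈ 1.36×10⁷ m/s

From |q|vB = mv²/r, v = |q|Br/m.
v = (1.602×10⁻¹⁹)(0.0735)(1.93)/1.673×10⁻²⁷ ≈ 1.36×10⁷ m/s.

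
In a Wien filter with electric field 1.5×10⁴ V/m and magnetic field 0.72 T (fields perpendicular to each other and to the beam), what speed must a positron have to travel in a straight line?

v = 2.1×10⁴ m/s

Zero net Lorentz force requires |qE| = |q v×B|, i.e. E = vB.
v = E/B = 1.5×10⁴/0.72 = 2.1×10⁴ m/s.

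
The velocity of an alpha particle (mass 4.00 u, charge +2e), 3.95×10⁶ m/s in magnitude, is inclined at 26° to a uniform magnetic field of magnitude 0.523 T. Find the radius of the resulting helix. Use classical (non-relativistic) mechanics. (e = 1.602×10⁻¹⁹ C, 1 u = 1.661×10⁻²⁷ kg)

v⊥ = v sinθ = 3.95×10⁶·sin26° ≈ 1.732×10⁶ m/s.
r = m v⊥/(|q|B) = (6.644×10⁻²⁷)(1.732×10⁶)/((3.204×10⁻¹⁹)(0.523)) ≈ 0.0687 m.

r ≈ 0.0687 m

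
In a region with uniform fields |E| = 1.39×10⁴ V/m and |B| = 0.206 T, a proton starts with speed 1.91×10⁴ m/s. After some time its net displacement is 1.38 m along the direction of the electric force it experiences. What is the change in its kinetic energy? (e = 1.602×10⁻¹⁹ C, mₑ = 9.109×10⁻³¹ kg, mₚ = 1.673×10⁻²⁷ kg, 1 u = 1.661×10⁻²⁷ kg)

ΔKE ≈ 3.07×10⁻¹⁵ J

The magnetic force is always ⟂ v and does no work; only the electric force changes KE.
ΔKE = F_E · d = |q|E d = (1.602×10⁻¹⁹)(1.39×10⁴)(1.38) ≈ 3.07×10⁻¹⁵ J.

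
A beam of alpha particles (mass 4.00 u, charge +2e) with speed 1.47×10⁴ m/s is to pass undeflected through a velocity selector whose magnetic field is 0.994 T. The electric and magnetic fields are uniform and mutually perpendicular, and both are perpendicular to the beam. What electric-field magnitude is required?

For straight-line motion qE = qvB, so E = vB.
E = 1.47×10⁴ × 0.994 = 1.46×10⁴ V/m.

E = 1.46×10⁴ V/m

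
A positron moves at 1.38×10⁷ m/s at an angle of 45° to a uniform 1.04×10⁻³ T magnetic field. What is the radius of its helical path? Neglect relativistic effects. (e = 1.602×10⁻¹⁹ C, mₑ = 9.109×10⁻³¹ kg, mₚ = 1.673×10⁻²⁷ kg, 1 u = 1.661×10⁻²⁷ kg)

r ≈ 0.0534 m

v⊥ = v sinθ = 1.38×10⁷·sin45° ≈ 9.758×10⁶ m/s.
r = m v⊥/(|q|B) = (9.109×10⁻³¹)(9.758×10⁶)/((1.602×10⁻¹⁹)(1.04×10⁻³)) ≈ 0.0534 m.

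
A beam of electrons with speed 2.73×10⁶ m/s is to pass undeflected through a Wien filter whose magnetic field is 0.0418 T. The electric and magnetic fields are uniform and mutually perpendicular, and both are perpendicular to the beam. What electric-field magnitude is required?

E = 1.14×10⁵ V/m

For straight-line motion qE = qvB, so E = vB.
E = 2.73×10⁶ × 0.0418 = 1.14×10⁵ V/m.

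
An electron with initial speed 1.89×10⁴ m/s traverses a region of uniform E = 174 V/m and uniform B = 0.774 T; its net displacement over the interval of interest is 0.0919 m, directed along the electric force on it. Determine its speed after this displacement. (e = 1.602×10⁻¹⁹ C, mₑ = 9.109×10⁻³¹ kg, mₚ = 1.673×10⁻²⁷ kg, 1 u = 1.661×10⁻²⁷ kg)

B does no work; ΔKE = |q|E d.
½mv_f² = ½mv₀² + |q|Ed = ½(9.109×10⁻³¹)(1.89×10⁴)² + (1.602×10⁻¹⁹)(174)(0.0919) ≈ 1.627×10⁻²² J + 2.562×10⁻¹⁸ J ≈ 2.562×10⁻¹⁸ J.
v_f = √(2·2.562×10⁻¹⁸/9.109×10⁻³¹) ≈ 2.37×10⁶ m/s.

v_f ≈ 2.37×10⁶ m/s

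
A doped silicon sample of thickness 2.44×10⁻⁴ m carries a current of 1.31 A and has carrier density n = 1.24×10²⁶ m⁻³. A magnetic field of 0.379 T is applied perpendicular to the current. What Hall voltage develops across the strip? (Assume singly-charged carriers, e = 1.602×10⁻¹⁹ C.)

V_H ≈ 1.02×10⁻⁴ V

V_H = IB/(n e t).
V_H = (1.31)(0.379)/((1.24×10²⁶)(1.602×10⁻¹⁹)(2.44×10⁻⁴)) ≈ 1.02×10⁻⁴ V.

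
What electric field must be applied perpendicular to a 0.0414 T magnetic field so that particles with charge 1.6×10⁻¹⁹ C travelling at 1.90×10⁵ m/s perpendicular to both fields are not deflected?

For straight-line motion qE = qvB, so E = vB.
E = 1.90×10⁵ × 0.0414 = 7870 V/m.

E = 7870 V/m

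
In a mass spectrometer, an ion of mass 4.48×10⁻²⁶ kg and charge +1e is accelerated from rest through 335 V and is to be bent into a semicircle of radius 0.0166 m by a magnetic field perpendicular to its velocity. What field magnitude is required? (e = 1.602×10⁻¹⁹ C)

B ≈ 0.825 T

v = √(2|q|V/m) = √(2·1.602×10⁻¹⁹·335/4.48×10⁻²⁶) ≈ 4.895×10⁴ m/s.
B = mv/(|q|r) = (4.48×10⁻²⁶)(4.895×10⁴)/((1.602×10⁻¹⁹)(0.0166)) ≈ 0.825 T.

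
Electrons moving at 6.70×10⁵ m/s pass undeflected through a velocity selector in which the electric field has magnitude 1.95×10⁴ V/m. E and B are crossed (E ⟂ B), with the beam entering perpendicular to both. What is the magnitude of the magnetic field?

Balance of forces in the selector: qE = qvB ⇒ B = E/v.
B = 1.95×10⁴/6.70×10⁵ = 0.0291 T.

B = 0.0291 T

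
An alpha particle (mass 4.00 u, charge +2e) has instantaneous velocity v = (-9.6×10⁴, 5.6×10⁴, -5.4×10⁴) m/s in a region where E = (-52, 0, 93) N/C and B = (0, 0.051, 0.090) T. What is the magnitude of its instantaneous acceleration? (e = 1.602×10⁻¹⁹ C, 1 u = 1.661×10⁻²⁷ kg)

v×B = (7790, 8640, -4900) N/C.
E + v×B = (7740, 8640, -4800) N/C.
F = q(E + v×B) = (3.204×10⁻¹⁹ C)·(7740, 8640, -4800) = (2.48×10⁻¹⁵, 2.77×10⁻¹⁵, -1.54×10⁻¹⁵) N.
|a| = |F|/m = 4.023×10⁻¹⁵/6.644×10⁻²⁷ ≈ 6.06×10¹¹ m/s².

|a| ≈ 6.06×10¹¹ m/s²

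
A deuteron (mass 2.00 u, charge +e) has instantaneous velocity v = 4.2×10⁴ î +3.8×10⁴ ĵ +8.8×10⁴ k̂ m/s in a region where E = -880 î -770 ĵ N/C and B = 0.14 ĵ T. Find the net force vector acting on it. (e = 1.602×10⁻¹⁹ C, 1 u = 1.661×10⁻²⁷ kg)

F ≈ (-2.11×10⁻¹⁵, -1.23×10⁻¹⁶, 9.42×10⁻¹⁶) N

v×B = (-1.23×10⁴, 0, 5880) N/C.
E + v×B = (-1.32×10⁴, -770, 5880) N/C.
F = q(E + v×B) = (1.602×10⁻¹⁹ C)·(-1.32×10⁴, -770, 5880) = (-2.11×10⁻¹⁵, -1.23×10⁻¹⁶, 9.42×10⁻¹⁶) N.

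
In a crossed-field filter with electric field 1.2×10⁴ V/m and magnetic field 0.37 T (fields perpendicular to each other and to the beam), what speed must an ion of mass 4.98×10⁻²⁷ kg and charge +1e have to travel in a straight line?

Zero net Lorentz force requires |qE| = |q v×B|, i.e. E = vB.
v = E/B = 1.2×10⁴/0.37 = 3.2×10⁴ m/s.

v = 3.2×10⁴ m/s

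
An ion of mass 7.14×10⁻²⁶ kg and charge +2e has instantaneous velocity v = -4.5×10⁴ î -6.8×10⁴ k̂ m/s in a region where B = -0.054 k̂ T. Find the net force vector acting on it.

F ≈ (0, -7.79×10⁻¹⁶, 0) N

v×B = (0, -2430, 0) N/C.
F = q v×B = (3.204×10⁻¹⁹ C)·(0, -2430, 0) = (0, -7.79×10⁻¹⁶, 0) N.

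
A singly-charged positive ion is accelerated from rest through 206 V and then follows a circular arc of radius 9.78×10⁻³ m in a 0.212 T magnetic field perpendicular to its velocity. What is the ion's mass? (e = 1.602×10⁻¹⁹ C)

Combine |q|V = ½mv² and r = mv/(|q|B): eliminate v to get m = qB²r²/(2V).
m = (1.602×10⁻¹⁹)(0.212)²(9.78×10⁻³)²/(2·206) ≈ 1.67×10⁻²⁷ kg.

m ≈ 1.67×10⁻²⁷ kg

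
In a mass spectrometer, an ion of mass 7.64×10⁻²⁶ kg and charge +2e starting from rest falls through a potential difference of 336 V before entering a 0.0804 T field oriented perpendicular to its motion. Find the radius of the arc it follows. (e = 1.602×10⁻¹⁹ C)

r ≈ 0.157 m

Acceleration: |q|V = ½mv² ⇒ v = √(2|q|V/m) = √(2·3.204×10⁻¹⁹·336/7.64×10⁻²⁶) ≈ 5.309×10⁴ m/s.
In the field: r = mv/(|q|B) = (7.64×10⁻²⁶)(5.309×10⁴)/((3.204×10⁻¹⁹)(0.0804)) ≈ 0.157 m.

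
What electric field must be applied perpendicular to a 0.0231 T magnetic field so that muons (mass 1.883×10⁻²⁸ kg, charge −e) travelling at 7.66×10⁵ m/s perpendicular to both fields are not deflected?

For straight-line motion qE = qvB, so E = vB.
E = 7.66×10⁵ × 0.0231 = 1.77×10⁴ V/m.

E = 1.77×10⁴ V/m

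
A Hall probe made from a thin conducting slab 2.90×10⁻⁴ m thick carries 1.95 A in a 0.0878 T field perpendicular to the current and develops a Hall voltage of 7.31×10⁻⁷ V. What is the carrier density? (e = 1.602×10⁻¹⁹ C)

n ≈ 5.04×10²⁷ m⁻³

From V_H = IB/(n e t), n = IB/(V_H e t).
n = (1.95)(0.0878)/((7.31×10⁻⁷)(1.602×10⁻¹⁹)(2.90×10⁻⁴)) ≈ 5.04×10²⁷ m⁻³.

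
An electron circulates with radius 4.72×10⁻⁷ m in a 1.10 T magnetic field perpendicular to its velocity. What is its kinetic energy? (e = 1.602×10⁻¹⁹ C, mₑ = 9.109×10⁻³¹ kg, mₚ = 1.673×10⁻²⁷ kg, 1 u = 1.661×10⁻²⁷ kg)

v = |q|Br/m, then KE = ½mv² = (qBr)²/(2m).
v = (1.602×10⁻¹⁹)(1.10)(4.72×10⁻⁷)/9.109×10⁻³¹ ≈ 9.131×10⁴ m/s.
KE = ½(9.109×10⁻³¹)(9.131×10⁴)² ≈ 3.80×10⁻²¹ J = 0.0237 eV.

KE ≈ 0.0237 eV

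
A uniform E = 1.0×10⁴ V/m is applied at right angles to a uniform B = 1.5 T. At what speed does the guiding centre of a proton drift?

The steady drift has the magnetic force balancing the electric force, so v_d = E/B.
v_d = 1.0×10⁴/1.5 = 6700 m/s.

v_d ≈ 6700 m/s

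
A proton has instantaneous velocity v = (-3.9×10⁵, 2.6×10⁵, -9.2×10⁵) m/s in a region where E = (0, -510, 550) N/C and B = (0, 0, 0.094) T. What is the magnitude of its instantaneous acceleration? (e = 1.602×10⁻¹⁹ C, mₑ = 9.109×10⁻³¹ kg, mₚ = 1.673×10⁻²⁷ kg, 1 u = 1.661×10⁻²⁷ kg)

v×B = (2.44×10⁴, 3.67×10⁴, 0) N/C.
E + v×B = (2.44×10⁴, 3.62×10⁴, 550) N/C.
F = q(E + v×B) = (1.602×10⁻¹⁹ C)·(2.44×10⁴, 3.62×10⁴, 550) = (3.92×10⁻¹⁵, 5.79×10⁻¹⁵, 8.81×10⁻¹⁷) N.
|a| = |F|/m = 6.991×10⁻¹⁵/1.673×10⁻²⁷ ≈ 4.18×10¹² m/s².

|a| ≈ 4.18×10¹² m/s²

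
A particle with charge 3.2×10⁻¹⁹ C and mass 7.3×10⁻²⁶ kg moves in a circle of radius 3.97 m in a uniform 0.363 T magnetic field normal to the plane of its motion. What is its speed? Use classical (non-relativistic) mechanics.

v ≈ 6.32×10⁶ m/s

From |q|vB = mv²/r, v = |q|Br/m.
v = (3.2×10⁻¹⁹)(0.363)(3.97)/7.3×10⁻²⁶ ≈ 6.32×10⁶ m/s.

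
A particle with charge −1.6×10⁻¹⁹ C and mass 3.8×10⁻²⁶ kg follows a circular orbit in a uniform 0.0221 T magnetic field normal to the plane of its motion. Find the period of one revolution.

T ≈ 6.75×10⁻⁵ s

The cyclotron period depends only on m, q, B: T = 2πm/(|q|B).
T = 2π(3.8×10⁻²⁶)/((1.6×10⁻¹⁹)(0.0221)) ≈ 6.75×10⁻⁵ s.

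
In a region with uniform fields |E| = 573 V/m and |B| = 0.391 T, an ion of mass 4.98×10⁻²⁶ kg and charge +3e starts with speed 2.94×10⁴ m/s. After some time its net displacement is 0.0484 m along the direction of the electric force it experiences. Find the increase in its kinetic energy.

The magnetic force is always ⟂ v and does no work; only the electric force changes KE.
ΔKE = F_E · d = |q|E d = (4.806×10⁻¹⁹)(573)(0.0484) ≈ 1.33×10⁻¹⁷ J.

ΔKE ≈ 1.33×10⁻¹⁷ J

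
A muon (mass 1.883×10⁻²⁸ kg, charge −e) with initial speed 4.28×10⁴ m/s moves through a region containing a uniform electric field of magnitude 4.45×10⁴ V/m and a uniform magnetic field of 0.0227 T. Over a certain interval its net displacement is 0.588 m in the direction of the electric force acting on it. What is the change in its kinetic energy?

ΔKE ≈ 4.19×10⁻¹⁵ J

The magnetic force is always ⟂ v and does no work; only the electric force changes KE.
ΔKE = F_E · d = |q|E d = (1.602×10⁻¹⁹)(4.45×10⁴)(0.588) ≈ 4.19×10⁻¹⁵ J.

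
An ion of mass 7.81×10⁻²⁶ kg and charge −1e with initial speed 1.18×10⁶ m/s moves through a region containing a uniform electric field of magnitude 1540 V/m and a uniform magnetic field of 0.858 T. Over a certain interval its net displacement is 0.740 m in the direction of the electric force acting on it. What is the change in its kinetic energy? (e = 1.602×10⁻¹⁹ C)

ΔKE ≈ 1.83×10⁻¹⁶ J

The magnetic force is always ⟂ v and does no work; only the electric force changes KE.
ΔKE = F_E · d = |q|E d = (1.602×10⁻¹⁹)(1540)(0.740) ≈ 1.83×10⁻¹⁶ J.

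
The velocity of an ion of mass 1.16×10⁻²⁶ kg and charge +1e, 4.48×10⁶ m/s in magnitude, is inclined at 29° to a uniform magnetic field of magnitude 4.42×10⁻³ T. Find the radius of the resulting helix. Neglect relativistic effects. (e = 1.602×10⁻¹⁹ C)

v⊥ = v sinθ = 4.48×10⁶·sin29° ≈ 2.172×10⁶ m/s.
r = m v⊥/(|q|B) = (1.16×10⁻²⁶)(2.172×10⁶)/((1.602×10⁻¹⁹)(4.42×10⁻³)) ≈ 35.6 m.

r ≈ 35.6 m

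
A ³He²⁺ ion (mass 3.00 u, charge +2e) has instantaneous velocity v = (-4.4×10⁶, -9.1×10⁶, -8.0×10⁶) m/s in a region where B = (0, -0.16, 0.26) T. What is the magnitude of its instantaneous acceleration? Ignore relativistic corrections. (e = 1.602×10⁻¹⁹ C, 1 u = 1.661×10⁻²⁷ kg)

|a| ≈ 2.50×10¹⁴ m/s²

v×B = (-3.65×10⁶, 1.14×10⁶, 7.04×10⁵) N/C.
F = q v×B = (3.204×10⁻¹⁹ C)·(-3.65×10⁶, 1.14×10⁶, 7.04×10⁵) = (-1.17×10⁻¹², 3.67×10⁻¹³, 2.26×10⁻¹³) N.
|a| = |F|/m = 1.245×10⁻¹²/4.983×10⁻²⁷ ≈ 2.50×10¹⁴ m/s².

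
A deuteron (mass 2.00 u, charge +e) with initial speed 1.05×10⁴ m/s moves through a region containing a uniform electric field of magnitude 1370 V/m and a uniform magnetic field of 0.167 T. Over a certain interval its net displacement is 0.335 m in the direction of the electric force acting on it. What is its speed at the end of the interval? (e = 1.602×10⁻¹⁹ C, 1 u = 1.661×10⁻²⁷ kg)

v_f ≈ 2.11×10⁵ m/s

B does no work; ΔKE = |q|E d.
½mv_f² = ½mv₀² + |q|Ed = ½(3.322×10⁻²⁷)(1.05×10⁴)² + (1.602×10⁻¹⁹)(1370)(0.335) ≈ 1.831×10⁻¹⁹ J + 7.352×10⁻¹⁷ J ≈ 7.371×10⁻¹⁷ J.
v_f = √(2·7.371×10⁻¹⁷/3.322×10⁻²⁷) ≈ 2.11×10⁵ m/s.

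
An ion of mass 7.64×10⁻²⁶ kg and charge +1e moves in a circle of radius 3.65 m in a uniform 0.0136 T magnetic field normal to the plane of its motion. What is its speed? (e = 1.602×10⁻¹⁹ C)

v ≈ 1.04×10⁵ m/s

From |q|vB = mv²/r, v = |q|Br/m.
v = (1.602×10⁻¹⁹)(0.0136)(3.65)/7.64×10⁻²⁶ ≈ 1.04×10⁵ m/s.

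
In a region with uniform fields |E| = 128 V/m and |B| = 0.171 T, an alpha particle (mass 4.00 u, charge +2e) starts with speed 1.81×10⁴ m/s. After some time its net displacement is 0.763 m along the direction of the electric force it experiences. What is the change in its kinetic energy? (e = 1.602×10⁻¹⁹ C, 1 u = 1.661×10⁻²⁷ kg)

The magnetic force is always ⟂ v and does no work; only the electric force changes KE.
ΔKE = F_E · d = |q|E d = (3.204×10⁻¹⁹)(128)(0.763) ≈ 3.13×10⁻¹⁷ J.

ΔKE ≈ 3.13×10⁻¹⁷ J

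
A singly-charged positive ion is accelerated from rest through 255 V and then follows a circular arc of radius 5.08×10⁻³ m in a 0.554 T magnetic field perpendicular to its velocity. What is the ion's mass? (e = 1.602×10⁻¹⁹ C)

Combine |q|V = ½mv² and r = mv/(|q|B): eliminate v to get m = qB²r²/(2V).
m = (1.602×10⁻¹⁹)(0.554)²(5.08×10⁻³)²/(2·255) ≈ 2.49×10⁻²⁷ kg.

m ≈ 2.49×10⁻²⁷ kg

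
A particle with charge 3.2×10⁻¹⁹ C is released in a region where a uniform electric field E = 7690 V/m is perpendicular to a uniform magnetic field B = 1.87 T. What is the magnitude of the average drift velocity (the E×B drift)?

v_d ≈ 4110 m/s

The steady drift has the magnetic force balancing the electric force, so v_d = E/B.
v_d = 7690/1.87 = 4110 m/s.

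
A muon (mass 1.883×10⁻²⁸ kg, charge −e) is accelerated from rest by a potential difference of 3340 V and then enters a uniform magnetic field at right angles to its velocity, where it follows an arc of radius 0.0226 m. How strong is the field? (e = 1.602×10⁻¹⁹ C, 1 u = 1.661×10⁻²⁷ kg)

v = √(2|q|V/m) = √(2·1.602×10⁻¹⁹·3340/1.883×10⁻²⁸) ≈ 2.384×10⁶ m/s.
B = mv/(|q|r) = (1.883×10⁻²⁸)(2.384×10⁶)/((1.602×10⁻¹⁹)(0.0226)) ≈ 0.124 T.

B ≈ 0.124 T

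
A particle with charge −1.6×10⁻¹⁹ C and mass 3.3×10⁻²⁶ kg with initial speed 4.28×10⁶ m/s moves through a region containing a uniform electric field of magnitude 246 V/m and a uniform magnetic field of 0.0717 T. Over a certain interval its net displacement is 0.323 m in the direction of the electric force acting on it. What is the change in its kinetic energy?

ΔKE ≈ 1.27×10⁻¹⁷ J

The magnetic force is always ⟂ v and does no work; only the electric force changes KE.
ΔKE = F_E · d = |q|E d = (1.6×10⁻¹⁹)(246)(0.323) ≈ 1.27×10⁻¹⁷ J.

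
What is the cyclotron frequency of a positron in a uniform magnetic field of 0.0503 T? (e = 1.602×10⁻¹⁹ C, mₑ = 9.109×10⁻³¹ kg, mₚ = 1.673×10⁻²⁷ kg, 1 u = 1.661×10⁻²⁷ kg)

f = |q|B/(2πm).
f = (1.602×10⁻¹⁹)(0.0503)/(2π·9.109×10⁻³¹) ≈ 1.41×10⁹ Hz.

f ≈ 1.41×10⁹ Hz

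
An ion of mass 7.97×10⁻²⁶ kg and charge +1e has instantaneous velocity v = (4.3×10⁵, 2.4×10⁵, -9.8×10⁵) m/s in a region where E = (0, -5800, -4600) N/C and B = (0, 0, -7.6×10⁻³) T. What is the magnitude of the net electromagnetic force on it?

|F| ≈ 8.90×10⁻¹⁶ N

v×B = (-1820, 3270, 0) N/C.
E + v×B = (-1820, -2530, -4600) N/C.
F = q(E + v×B) = (1.602×10⁻¹⁹ C)·(-1820, -2530, -4600) = (-2.92×10⁻¹⁶, -4.06×10⁻¹⁶, -7.37×10⁻¹⁶) N.
|F| = 8.90×10⁻¹⁶ N.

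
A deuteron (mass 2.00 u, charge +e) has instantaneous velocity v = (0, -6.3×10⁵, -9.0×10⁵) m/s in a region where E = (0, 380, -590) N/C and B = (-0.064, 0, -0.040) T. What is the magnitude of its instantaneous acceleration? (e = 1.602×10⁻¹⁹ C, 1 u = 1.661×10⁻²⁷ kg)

|a| ≈ 3.63×10¹² m/s²

v×B = (2.52×10⁴, 5.76×10⁴, -4.03×10⁴) N/C.
E + v×B = (2.52×10⁴, 5.80×10⁴, -4.09×10⁴) N/C.
F = q(E + v×B) = (1.602×10⁻¹⁹ C)·(2.52×10⁴, 5.80×10⁴, -4.09×10⁴) = (4.04×10⁻¹⁵, 9.29×10⁻¹⁵, -6.55×10⁻¹⁵) N.
|a| = |F|/m = 1.206×10⁻¹⁴/3.322×10⁻²⁷ ≈ 3.63×10¹² m/s².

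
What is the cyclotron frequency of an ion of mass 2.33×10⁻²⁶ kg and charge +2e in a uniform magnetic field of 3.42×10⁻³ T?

f ≈ 7480 Hz

f = |q|B/(2πm).
f = (3.204×10⁻¹⁹)(3.42×10⁻³)/(2π·2.33×10⁻²⁶) ≈ 7480 Hz.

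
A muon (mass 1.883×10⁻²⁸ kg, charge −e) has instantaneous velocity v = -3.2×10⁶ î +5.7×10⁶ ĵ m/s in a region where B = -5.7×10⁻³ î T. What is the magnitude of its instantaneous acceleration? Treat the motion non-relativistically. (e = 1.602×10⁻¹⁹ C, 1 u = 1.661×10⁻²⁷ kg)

|a| ≈ 2.76×10¹³ m/s²

v×B = (0, 0, 3.25×10⁴) N/C.
F = q v×B = (−1.602×10⁻¹⁹ C)·(0, 0, 3.25×10⁴) = (0, 0, -5.20×10⁻¹⁵) N.
|a| = |F|/m = 5.205×10⁻¹⁵/1.883×10⁻²⁸ ≈ 2.76×10¹³ m/s².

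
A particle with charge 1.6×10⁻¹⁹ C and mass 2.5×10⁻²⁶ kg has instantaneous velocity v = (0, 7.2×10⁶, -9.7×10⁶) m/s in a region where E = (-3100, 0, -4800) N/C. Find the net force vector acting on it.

Only an electric field acts, so F = qE = (1.6×10⁻¹⁹ C)·(-3100, 0, -4800) = (-4.96×10⁻¹⁶, 0, -7.68×10⁻¹⁶) N.

F ≈ (-4.96×10⁻¹⁶, 0, -7.68×10⁻¹⁶) N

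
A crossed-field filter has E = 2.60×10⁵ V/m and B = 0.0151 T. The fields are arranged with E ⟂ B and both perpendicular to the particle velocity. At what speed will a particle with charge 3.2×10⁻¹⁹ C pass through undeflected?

v = 1.72×10⁷ m/s

For undeflected motion the electric and magnetic forces balance: qE = qvB.
v = E/B = 2.60×10⁵/0.0151 = 1.72×10⁷ m/s.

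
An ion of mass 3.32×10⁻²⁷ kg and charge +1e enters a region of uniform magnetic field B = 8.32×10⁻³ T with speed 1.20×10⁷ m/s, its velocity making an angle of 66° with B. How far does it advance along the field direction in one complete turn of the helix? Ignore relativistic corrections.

p ≈ 76.4 m

v∥ = v cosθ = 1.20×10⁷·cos66° ≈ 4.881×10⁶ m/s.
T = 2πm/(|q|B) = 2π(3.32×10⁻²⁷)/((1.602×10⁻¹⁹)(8.32×10⁻³)) ≈ 1.565×10⁻⁵ s.
pitch = v∥ T = (4.881×10⁶)(1.565×10⁻⁵) ≈ 76.4 m.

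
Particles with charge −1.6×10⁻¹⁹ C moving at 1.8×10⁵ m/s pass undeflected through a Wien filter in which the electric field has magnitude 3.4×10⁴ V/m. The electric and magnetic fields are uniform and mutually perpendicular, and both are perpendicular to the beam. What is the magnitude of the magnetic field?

B = 0.19 T

Balance of forces in the selector: qE = qvB ⇒ B = E/v.
B = 3.4×10⁴/1.8×10⁵ = 0.19 T.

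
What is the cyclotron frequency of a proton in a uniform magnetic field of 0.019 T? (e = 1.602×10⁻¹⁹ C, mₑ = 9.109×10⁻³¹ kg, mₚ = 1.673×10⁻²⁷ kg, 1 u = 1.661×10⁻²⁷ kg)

f ≈ 2.9×10⁵ Hz

f = |q|B/(2πm).
f = (1.602×10⁻¹⁹)(0.019)/(2π·1.673×10⁻²⁷) ≈ 2.9×10⁵ Hz.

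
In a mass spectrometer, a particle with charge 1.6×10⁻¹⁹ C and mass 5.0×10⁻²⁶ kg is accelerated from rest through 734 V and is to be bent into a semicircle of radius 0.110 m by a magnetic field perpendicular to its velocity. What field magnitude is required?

v = √(2|q|V/m) = √(2·1.6×10⁻¹⁹·734/5.0×10⁻²⁶) ≈ 6.854×10⁴ m/s.
B = mv/(|q|r) = (5.0×10⁻²⁶)(6.854×10⁴)/((1.6×10⁻¹⁹)(0.110)) ≈ 0.195 T.

B ≈ 0.195 T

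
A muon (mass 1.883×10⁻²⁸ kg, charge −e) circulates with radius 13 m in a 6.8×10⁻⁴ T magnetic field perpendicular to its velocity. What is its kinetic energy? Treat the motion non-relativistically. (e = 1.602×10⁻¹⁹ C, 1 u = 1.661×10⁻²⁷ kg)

v = |q|Br/m, then KE = ½mv² = (qBr)²/(2m).
v = (1.602×10⁻¹⁹)(6.8×10⁻⁴)(13)/1.883×10⁻²⁸ ≈ 7.521×10⁶ m/s.
KE = ½(1.883×10⁻²⁸)(7.521×10⁶)² ≈ 5.3×10⁻¹⁵ J = 3.3×10⁴ eV.

KE ≈ 3.3×10⁴ eV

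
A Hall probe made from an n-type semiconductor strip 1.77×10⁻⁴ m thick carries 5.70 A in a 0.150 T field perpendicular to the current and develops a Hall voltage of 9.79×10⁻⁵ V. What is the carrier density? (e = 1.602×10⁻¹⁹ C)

n ≈ 3.08×10²⁶ m⁻³

From V_H = IB/(n e t), n = IB/(V_H e t).
n = (5.70)(0.150)/((9.79×10⁻⁵)(1.602×10⁻¹⁹)(1.77×10⁻⁴)) ≈ 3.08×10²⁶ m⁻³.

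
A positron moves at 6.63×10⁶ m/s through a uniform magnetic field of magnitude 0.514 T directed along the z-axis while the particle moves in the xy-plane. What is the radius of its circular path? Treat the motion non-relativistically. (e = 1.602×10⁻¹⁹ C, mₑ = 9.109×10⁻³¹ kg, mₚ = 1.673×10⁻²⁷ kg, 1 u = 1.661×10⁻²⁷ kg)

The magnetic force provides the centripetal force: |q|vB = mv²/r.
r = mv/(|q|B) = (9.109×10⁻³¹)(6.63×10⁶)/((1.602×10⁻¹⁹)(0.514)) ≈ 7.33×10⁻⁵ m.

r ≈ 7.33×10⁻⁵ m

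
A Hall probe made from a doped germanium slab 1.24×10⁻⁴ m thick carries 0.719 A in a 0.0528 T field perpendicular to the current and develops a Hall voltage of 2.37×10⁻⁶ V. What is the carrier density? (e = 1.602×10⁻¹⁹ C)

n ≈ 8.06×10²⁶ m⁻³

From V_H = IB/(n e t), n = IB/(V_H e t).
n = (0.719)(0.0528)/((2.37×10⁻⁶)(1.602×10⁻¹⁹)(1.24×10⁻⁴)) ≈ 8.06×10²⁶ m⁻³.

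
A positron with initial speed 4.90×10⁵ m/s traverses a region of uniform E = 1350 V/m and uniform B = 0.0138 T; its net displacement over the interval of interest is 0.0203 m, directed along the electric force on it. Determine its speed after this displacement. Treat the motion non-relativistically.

v_f ≈ 3.14×10⁶ m/s

B does no work; ΔKE = |q|E d.
½mv_f² = ½mv₀² + |q|Ed = ½(9.109×10⁻³¹)(4.90×10⁵)² + (1.602×10⁻¹⁹)(1350)(0.0203) ≈ 1.094×10⁻¹⁹ J + 4.390×10⁻¹⁸ J ≈ 4.500×10⁻¹⁸ J.
v_f = √(2·4.500×10⁻¹⁸/9.109×10⁻³¹) ≈ 3.14×10⁶ m/s.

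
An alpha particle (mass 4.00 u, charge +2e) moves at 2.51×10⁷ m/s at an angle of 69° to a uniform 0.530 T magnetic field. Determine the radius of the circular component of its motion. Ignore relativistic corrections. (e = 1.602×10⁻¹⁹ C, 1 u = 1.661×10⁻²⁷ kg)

v⊥ = v sinθ = 2.51×10⁷·sin69° ≈ 2.343×10⁷ m/s.
r = m v⊥/(|q|B) = (6.644×10⁻²⁷)(2.343×10⁷)/((3.204×10⁻¹⁹)(0.530)) ≈ 0.917 m.

r ≈ 0.917 m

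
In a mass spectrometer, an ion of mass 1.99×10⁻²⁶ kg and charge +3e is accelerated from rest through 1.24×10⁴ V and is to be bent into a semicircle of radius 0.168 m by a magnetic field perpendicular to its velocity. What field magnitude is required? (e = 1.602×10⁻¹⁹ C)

B ≈ 0.191 T

v = √(2|q|V/m) = √(2·4.806×10⁻¹⁹·1.24×10⁴/1.99×10⁻²⁶) ≈ 7.739×10⁵ m/s.
B = mv/(|q|r) = (1.99×10⁻²⁶)(7.739×10⁵)/((4.806×10⁻¹⁹)(0.168)) ≈ 0.191 T.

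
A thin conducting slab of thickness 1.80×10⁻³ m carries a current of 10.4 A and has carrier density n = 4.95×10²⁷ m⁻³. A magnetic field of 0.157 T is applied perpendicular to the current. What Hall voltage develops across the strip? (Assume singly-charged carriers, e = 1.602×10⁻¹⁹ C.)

V_H = IB/(n e t).
V_H = (10.4)(0.157)/((4.95×10²⁷)(1.602×10⁻¹⁹)(1.80×10⁻³)) ≈ 1.14×10⁻⁶ V.

V_H ≈ 1.14×10⁻⁶ V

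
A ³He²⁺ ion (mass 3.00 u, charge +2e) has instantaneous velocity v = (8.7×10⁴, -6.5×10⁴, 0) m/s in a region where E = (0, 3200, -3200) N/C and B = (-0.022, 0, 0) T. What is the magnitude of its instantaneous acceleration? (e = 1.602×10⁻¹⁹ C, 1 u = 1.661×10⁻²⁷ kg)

v×B = (0, 0, -1430) N/C.
E + v×B = (0, 3200, -4630) N/C.
F = q(E + v×B) = (3.204×10⁻¹⁹ C)·(0, 3200, -4630) = (0, 1.03×10⁻¹⁵, -1.48×10⁻¹⁵) N.
|a| = |F|/m = 1.803×10⁻¹⁵/4.983×10⁻²⁷ ≈ 3.62×10¹¹ m/s².

|a| ≈ 3.62×10¹¹ m/s²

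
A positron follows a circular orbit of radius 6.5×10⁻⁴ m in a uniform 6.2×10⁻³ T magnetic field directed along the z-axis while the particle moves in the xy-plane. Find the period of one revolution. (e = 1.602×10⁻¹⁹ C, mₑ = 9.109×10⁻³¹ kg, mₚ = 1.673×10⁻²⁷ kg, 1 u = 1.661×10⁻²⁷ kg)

T ≈ 5.8×10⁻⁹ s

The cyclotron period depends only on m, q, B: T = 2πm/(|q|B).
T = 2π(9.109×10⁻³¹)/((1.602×10⁻¹⁹)(6.2×10⁻³)) ≈ 5.8×10⁻⁹ s.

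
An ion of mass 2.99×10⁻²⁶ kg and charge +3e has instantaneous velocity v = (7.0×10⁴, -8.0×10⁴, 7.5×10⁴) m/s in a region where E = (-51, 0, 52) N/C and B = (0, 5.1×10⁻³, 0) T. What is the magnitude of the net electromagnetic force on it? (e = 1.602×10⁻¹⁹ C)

v×B = (-382, 0, 357) N/C.
E + v×B = (-434, 0, 409) N/C.
F = q(E + v×B) = (4.806×10⁻¹⁹ C)·(-434, 0, 409) = (-2.08×10⁻¹⁶, 0, 1.97×10⁻¹⁶) N.
|F| = 2.86×10⁻¹⁶ N.

|F| ≈ 2.86×10⁻¹⁶ N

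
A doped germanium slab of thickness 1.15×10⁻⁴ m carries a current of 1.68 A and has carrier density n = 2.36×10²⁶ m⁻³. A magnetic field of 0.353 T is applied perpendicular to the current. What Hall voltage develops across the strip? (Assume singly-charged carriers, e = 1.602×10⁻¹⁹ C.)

V_H = IB/(n e t).
V_H = (1.68)(0.353)/((2.36×10²⁶)(1.602×10⁻¹⁹)(1.15×10⁻⁴)) ≈ 1.36×10⁻⁴ V.

V_H ≈ 1.36×10⁻⁴ V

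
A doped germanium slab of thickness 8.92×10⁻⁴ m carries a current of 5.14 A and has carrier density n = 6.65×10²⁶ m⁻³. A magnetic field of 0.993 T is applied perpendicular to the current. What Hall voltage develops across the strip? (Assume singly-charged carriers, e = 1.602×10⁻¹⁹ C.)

V_H = IB/(n e t).
V_H = (5.14)(0.993)/((6.65×10²⁶)(1.602×10⁻¹⁹)(8.92×10⁻⁴)) ≈ 5.37×10⁻⁵ V.

V_H ≈ 5.37×10⁻⁵ V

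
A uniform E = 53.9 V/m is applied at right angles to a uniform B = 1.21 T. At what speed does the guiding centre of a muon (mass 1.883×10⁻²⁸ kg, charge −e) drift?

v_d ≈ 44.5 m/s

The steady drift has the magnetic force balancing the electric force, so v_d = E/B.
v_d = 53.9/1.21 = 44.5 m/s.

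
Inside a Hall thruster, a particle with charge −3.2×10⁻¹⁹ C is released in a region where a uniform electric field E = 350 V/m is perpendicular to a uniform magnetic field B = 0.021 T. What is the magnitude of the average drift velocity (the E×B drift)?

v_d ≈ 1.7×10⁴ m/s

The E×B drift speed is v_d = E/B.
v_d = 350/0.021 = 1.7×10⁴ m/s.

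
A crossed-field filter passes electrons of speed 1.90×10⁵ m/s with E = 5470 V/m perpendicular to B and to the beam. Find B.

B = 0.0288 T

Balance of forces in the selector: qE = qvB ⇒ B = E/v.
B = 5470/1.90×10⁵ = 0.0288 T.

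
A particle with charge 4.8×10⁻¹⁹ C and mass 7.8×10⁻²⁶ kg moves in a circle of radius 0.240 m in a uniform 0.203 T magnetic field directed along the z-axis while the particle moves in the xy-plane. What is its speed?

v ≈ 3.00×10⁵ m/s

From |q|vB = mv²/r, v = |q|Br/m.
v = (4.8×10⁻¹⁹)(0.203)(0.240)/7.8×10⁻²⁶ ≈ 3.00×10⁵ m/s.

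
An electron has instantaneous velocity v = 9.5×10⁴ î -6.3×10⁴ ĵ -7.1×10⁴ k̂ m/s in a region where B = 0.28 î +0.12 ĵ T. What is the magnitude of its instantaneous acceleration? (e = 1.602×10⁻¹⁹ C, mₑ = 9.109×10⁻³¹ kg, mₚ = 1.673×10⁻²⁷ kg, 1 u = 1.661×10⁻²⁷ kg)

v×B = (8520, -1.99×10⁴, 2.90×10⁴) N/C.
F = q v×B = (−1.602×10⁻¹⁹ C)·(8520, -1.99×10⁴, 2.90×10⁴) = (-1.36×10⁻¹⁵, 3.18×10⁻¹⁵, -4.65×10⁻¹⁵) N.
|a| = |F|/m = 5.801×10⁻¹⁵/9.109×10⁻³¹ ≈ 6.37×10¹⁵ m/s².

|a| ≈ 6.37×10¹⁵ m/s²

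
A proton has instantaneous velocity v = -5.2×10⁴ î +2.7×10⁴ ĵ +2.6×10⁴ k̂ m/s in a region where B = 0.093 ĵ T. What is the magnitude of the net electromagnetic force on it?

|F| ≈ 8.66×10⁻¹⁶ N

v×B = (-2420, 0, -4840) N/C.
F = q v×B = (1.602×10⁻¹⁹ C)·(-2420, 0, -4840) = (-3.87×10⁻¹⁶, 0, -7.75×10⁻¹⁶) N.
|F| = 8.66×10⁻¹⁶ N.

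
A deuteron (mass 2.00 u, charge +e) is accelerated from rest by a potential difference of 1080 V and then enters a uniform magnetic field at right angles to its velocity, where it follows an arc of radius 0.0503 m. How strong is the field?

B ≈ 0.133 T

v = √(2|q|V/m) = √(2·1.602×10⁻¹⁹·1080/3.322×10⁻²⁷) ≈ 3.227×10⁵ m/s.
B = mv/(|q|r) = (3.322×10⁻²⁷)(3.227×10⁵)/((1.602×10⁻¹⁹)(0.0503)) ≈ 0.133 T.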